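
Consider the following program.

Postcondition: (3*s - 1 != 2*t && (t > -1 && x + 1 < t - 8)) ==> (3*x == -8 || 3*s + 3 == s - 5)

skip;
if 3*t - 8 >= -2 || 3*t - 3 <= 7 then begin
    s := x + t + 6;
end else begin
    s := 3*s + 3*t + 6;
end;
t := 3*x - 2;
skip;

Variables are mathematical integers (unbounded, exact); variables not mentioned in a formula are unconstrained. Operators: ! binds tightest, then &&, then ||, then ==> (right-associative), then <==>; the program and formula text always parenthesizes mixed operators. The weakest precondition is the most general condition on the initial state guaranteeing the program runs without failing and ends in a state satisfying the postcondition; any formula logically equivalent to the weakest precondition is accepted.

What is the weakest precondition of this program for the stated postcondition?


Working backward. After the program, the postcondition (3*s - 1 != 2*t && (t > -1 && x + 1 < t - 8)) ==> (3*x == -8 || 3*s + 3 == s - 5) must hold; in canonical form it is (3*s != 2*t + 1 && t > -1 && x < t - 9) ==> (3*x == -8 || 2*s == -8).
Before skip: (3*s != 2*t + 1 && t > -1 && x < t - 9) ==> (3*x == -8 || 2*s == -8)
Before t := 3*x - 2: (3*s != 6*x - 3 && 3*x > 1 && 2*x > 11) ==> (3*x == -8 || 2*s == -8)
Then branch requires (3*t != 3*x - 21 && 3*x > 1 && 2*x > 11) ==> (3*x == -8 || 2*t + 2*x == -20); else branch requires (9*s + 9*t != 6*x - 21 && 3*x > 1 && 2*x > 11) ==> (3*x == -8 || 6*s + 6*t == -20).
Before the if: ((3*t >= 6 || 3*t <= 10) ==> ((3*t != 3*x - 21 && 3*x > 1 && 2*x > 11) ==> (3*x == -8 || 2*t + 2*x == -20))) && ((!(3*t >= 6 || 3*t <= 10)) ==> ((9*s + 9*t != 6*x - 21 && 3*x > 1 && 2*x > 11) ==> (3*x == -8 || 6*s + 6*t == -20)))
Before skip: ((3*t >= 6 || 3*t <= 10) ==> ((3*t != 3*x - 21 && 3*x > 1 && 2*x > 11) ==> (3*x == -8 || 2*t + 2*x == -20))) && ((!(3*t >= 6 || 3*t <= 10)) ==> ((9*s + 9*t != 6*x - 21 && 3*x > 1 && 2*x > 11) ==> (3*x == -8 || 6*s + 6*t == -20)))
Answer: WP = ((3*t >= 6 || 3*t <= 10) ==> ((3*t != 3*x - 21 && 3*x > 1 && 2*x > 11) ==> (3*x == -8 || 2*t + 2*x == -20))) && ((!(3*t >= 6 || 3*t <= 10)) ==> ((9*s + 9*t != 6*x - 21 && 3*x > 1 && 2*x > 11) ==> (3*x == -8 || 6*s + 6*t == -20)))


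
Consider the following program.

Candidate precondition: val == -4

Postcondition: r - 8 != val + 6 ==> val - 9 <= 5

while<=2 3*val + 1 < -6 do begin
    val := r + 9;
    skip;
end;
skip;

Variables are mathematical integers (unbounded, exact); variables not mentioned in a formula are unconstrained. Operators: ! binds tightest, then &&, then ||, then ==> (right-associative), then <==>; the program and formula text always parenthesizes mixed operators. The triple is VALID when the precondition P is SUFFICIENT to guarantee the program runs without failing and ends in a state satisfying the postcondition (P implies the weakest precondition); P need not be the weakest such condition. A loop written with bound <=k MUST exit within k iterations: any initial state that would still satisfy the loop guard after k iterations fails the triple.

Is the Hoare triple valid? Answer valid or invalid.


Working backward. After the program, the postcondition r - 8 != val + 6 ==> val - 9 <= 5 must hold; in canonical form it is r != val + 14 ==> val <= 14.
Before skip: r != val + 14 ==> val <= 14
Before the loop (bound <=2), unroll the exhaustion recursion (WP_0 = exit-now case; WP_j = one more guarded iteration, up to j = 2):
  WP_0: (!(3*val < -7)) && (r != val + 14 ==> val <= 14)
  WP_1: (3*val < -7 ==> ((!(3*r < -34)) && r <= 5)) && ((!(3*val < -7)) ==> (r != val + 14 ==> val <= 14))
  WP_2: (3*val < -7 ==> ((3*r < -34 ==> ((!(3*r < -34)) && r <= 5)) && ((!(3*r < -34)) ==> r <= 5))) && ((!(3*val < -7)) ==> (r != val + 14 ==> val <= 14))
So before the loop: (3*val < -7 ==> ((3*r < -34 ==> ((!(3*r < -34)) && r <= 5)) && ((!(3*r < -34)) ==> r <= 5))) && ((!(3*val < -7)) ==> (r != val + 14 ==> val <= 14))
The weakest precondition is (3*val < -7 ==> ((3*r < -34 ==> ((!(3*r < -34)) && r <= 5)) && ((!(3*r < -34)) ==> r <= 5))) && ((!(3*val < -7)) ==> (r != val + 14 ==> val <= 14)).
Check whether val == -4 implies it.
Countermodel: at the initial state r = 6, val = -4, the precondition holds but the weakest precondition fails.
Answer: invalid


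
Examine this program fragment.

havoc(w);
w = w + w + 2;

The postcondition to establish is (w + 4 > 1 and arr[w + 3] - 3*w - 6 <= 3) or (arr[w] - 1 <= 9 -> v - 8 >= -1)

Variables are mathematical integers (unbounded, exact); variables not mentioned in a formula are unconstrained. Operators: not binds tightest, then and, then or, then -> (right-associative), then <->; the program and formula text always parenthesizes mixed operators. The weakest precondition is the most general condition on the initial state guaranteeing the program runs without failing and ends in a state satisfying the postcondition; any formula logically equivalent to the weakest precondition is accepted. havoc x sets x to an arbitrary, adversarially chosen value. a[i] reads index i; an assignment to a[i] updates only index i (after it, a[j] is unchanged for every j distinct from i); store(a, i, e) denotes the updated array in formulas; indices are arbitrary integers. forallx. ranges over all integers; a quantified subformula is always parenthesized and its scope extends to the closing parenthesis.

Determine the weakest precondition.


Working backward. After the program, the postcondition (w + 4 > 1 and arr[w + 3] - 3*w - 6 <= 3) or (arr[w] - 1 <= 9 -> v - 8 >= -1) must hold; in canonical form it is (w > -3 and arr[w + 3] <= 3*w + 9) or (arr[w] <= 10 -> v >= 7).
Before w := w + w + 2: (2*w > -5 and arr[2*w + 5] <= 6*w + 15) or (arr[2*w + 2] <= 10 -> v >= 7)
Before havoc w: forall w_1. ((2*w_1 > -5 and arr[2*w_1 + 5] <= 6*w_1 + 15) or (arr[2*w_1 + 2] <= 10 -> v >= 7))
Answer: WP = forall w_1. ((2*w_1 > -5 and arr[2*w_1 + 5] <= 6*w_1 + 15) or (arr[2*w_1 + 2] <= 10 -> v >= 7))


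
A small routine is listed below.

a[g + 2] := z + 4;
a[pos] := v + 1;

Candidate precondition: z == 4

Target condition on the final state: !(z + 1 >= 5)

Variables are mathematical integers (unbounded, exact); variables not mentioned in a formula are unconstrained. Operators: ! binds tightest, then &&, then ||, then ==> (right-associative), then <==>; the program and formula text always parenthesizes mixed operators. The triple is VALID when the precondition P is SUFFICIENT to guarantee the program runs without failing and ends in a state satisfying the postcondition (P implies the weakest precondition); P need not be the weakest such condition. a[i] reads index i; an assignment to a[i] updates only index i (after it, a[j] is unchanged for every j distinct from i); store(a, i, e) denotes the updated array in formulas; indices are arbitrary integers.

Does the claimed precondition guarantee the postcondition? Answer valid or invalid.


Working backward. After the program, the postcondition !(z + 1 >= 5) must hold; in canonical form it is !(z >= 4).
Before a[pos] := v + 1: !(z >= 4)
Before a[g + 2] := z + 4: !(z >= 4)
The weakest precondition is !(z >= 4).
Check whether z == 4 implies it.
Countermodel: at the initial state z = 4, the precondition holds but the weakest precondition fails.
Answer: invalid


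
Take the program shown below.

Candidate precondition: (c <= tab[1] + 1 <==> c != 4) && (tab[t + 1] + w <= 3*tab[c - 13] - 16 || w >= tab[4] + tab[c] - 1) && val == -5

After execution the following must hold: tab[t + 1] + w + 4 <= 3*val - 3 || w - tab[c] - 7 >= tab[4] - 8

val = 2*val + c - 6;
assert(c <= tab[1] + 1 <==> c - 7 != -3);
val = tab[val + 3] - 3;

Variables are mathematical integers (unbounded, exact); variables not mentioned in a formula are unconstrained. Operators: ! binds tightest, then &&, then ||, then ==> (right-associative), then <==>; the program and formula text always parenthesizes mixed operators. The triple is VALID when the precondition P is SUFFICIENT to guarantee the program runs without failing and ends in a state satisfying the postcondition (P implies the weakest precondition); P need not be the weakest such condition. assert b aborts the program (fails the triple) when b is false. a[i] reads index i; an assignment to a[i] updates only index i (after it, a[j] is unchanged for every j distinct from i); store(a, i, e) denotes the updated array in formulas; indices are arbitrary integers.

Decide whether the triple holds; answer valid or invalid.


Working backward. After the program, the postcondition tab[t + 1] + w + 4 <= 3*val - 3 || w - tab[c] - 7 >= tab[4] - 8 must hold; in canonical form it is tab[t + 1] + w <= 3*val - 7 || w >= tab[4] + tab[c] - 1.
Before val := tab[val + 3] - 3: tab[t + 1] + w <= 3*tab[val + 3] - 16 || w >= tab[4] + tab[c] - 1
Before assert c <= tab[1] + 1 <==> c - 7 != -3: (c <= tab[1] + 1 <==> c != 4) && (tab[t + 1] + w <= 3*tab[val + 3] - 16 || w >= tab[4] + tab[c] - 1)
Before val := 2*val + c - 6: (c <= tab[1] + 1 <==> c != 4) && (tab[t + 1] + w <= 3*tab[c + 2*val - 3] - 16 || w >= tab[4] + tab[c] - 1)
The weakest precondition is (c <= tab[1] + 1 <==> c != 4) && (tab[t + 1] + w <= 3*tab[c + 2*val - 3] - 16 || w >= tab[4] + tab[c] - 1).
Check whether (c <= tab[1] + 1 <==> c != 4) && (tab[t + 1] + w <= 3*tab[c - 13] - 16 || w >= tab[4] + tab[c] - 1) && val == -5 implies it.
Every state satisfying the precondition satisfies the weakest precondition: the implication holds.
Answer: valid


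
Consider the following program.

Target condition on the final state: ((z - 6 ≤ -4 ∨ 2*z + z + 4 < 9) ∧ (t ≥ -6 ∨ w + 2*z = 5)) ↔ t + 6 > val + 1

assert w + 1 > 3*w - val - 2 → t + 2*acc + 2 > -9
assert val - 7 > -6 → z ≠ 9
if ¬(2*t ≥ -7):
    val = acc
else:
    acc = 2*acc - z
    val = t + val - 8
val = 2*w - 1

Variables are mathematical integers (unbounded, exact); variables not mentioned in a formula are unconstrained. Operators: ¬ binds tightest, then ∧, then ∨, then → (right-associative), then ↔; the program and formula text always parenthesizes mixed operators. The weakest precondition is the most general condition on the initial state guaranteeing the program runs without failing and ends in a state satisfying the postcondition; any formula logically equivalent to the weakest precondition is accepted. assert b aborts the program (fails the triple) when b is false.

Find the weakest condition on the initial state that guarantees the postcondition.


Working backward. After the program, the postcondition ((z - 6 ≤ -4 ∨ 2*z + z + 4 < 9) ∧ (t ≥ -6 ∨ w + 2*z = 5)) ↔ t + 6 > val + 1 must hold; in canonical form it is ((z ≤ 2 ∨ 3*z < 5) ∧ (t ≥ -6 ∨ w + 2*z = 5)) ↔ t > val - 5.
Before val := 2*w - 1: ((z ≤ 2 ∨ 3*z < 5) ∧ (t ≥ -6 ∨ w + 2*z = 5)) ↔ t > 2*w - 6
Then branch requires ((z ≤ 2 ∨ 3*z < 5) ∧ (t ≥ -6 ∨ w + 2*z = 5)) ↔ t > 2*w - 6; else branch requires ((z ≤ 2 ∨ 3*z < 5) ∧ (t ≥ -6 ∨ w + 2*z = 5)) ↔ t > 2*w - 6.
Before the if: ((¬(2*t ≥ -7)) → (((z ≤ 2 ∨ 3*z < 5) ∧ (t ≥ -6 ∨ w + 2*z = 5)) ↔ t > 2*w - 6)) ∧ (2*t ≥ -7 → (((z ≤ 2 ∨ 3*z < 5) ∧ (t ≥ -6 ∨ w + 2*z = 5)) ↔ t > 2*w - 6))
Before assert val - 7 > -6 → z ≠ 9: (val > 1 → z ≠ 9) ∧ ((¬(2*t ≥ -7)) → (((z ≤ 2 ∨ 3*z < 5) ∧ (t ≥ -6 ∨ w + 2*z = 5)) ↔ t > 2*w - 6)) ∧ (2*t ≥ -7 → (((z ≤ 2 ∨ 3*z < 5) ∧ (t ≥ -6 ∨ w + 2*z = 5)) ↔ t > 2*w - 6))
Before assert w + 1 > 3*w - val - 2 → t + 2*acc + 2 > -9: (val > 2*w - 3 → 2*acc + t > -11) ∧ (val > 1 → z ≠ 9) ∧ ((¬(2*t ≥ -7)) → (((z ≤ 2 ∨ 3*z < 5) ∧ (t ≥ -6 ∨ w + 2*z = 5)) ↔ t > 2*w - 6)) ∧ (2*t ≥ -7 → (((z ≤ 2 ∨ 3*z < 5) ∧ (t ≥ -6 ∨ w + 2*z = 5)) ↔ t > 2*w - 6))
Answer: WP = (val > 2*w - 3 → 2*acc + t > -11) ∧ (val > 1 → z ≠ 9) ∧ ((¬(2*t ≥ -7)) → (((z ≤ 2 ∨ 3*z < 5) ∧ (t ≥ -6 ∨ w + 2*z = 5)) ↔ t > 2*w - 6)) ∧ (2*t ≥ -7 → (((z ≤ 2 ∨ 3*z < 5) ∧ (t ≥ -6 ∨ w + 2*z = 5)) ↔ t > 2*w - 6))


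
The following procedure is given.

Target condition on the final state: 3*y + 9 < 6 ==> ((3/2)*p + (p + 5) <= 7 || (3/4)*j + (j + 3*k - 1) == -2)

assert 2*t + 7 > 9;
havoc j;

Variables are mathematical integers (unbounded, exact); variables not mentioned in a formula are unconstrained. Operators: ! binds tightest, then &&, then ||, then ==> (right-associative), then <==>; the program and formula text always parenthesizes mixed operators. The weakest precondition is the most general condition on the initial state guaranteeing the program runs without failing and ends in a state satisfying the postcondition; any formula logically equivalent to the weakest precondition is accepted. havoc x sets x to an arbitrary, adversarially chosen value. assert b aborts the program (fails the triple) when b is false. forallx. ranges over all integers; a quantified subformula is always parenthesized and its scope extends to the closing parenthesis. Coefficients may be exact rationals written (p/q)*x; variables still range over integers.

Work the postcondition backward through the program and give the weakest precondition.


Working backward. After the program, the postcondition 3*y + 9 < 6 ==> ((3/2)*p + (p + 5) <= 7 || (3/4)*j + (j + 3*k - 1) == -2) must hold; in canonical form it is 3*y < -3 ==> ((5/2)*p <= 2 || (7/4)*j + 3*k == -1).
Before havoc j: forall j_1. (3*y < -3 ==> ((5/2)*p <= 2 || (7/4)*j_1 + 3*k == -1))
Before assert 2*t + 7 > 9: 2*t > 2 && (forall j_1. (3*y < -3 ==> ((5/2)*p <= 2 || (7/4)*j_1 + 3*k == -1)))
Answer: WP = 2*t > 2 && (forall j_1. (3*y < -3 ==> ((5/2)*p <= 2 || (7/4)*j_1 + 3*k == -1)))


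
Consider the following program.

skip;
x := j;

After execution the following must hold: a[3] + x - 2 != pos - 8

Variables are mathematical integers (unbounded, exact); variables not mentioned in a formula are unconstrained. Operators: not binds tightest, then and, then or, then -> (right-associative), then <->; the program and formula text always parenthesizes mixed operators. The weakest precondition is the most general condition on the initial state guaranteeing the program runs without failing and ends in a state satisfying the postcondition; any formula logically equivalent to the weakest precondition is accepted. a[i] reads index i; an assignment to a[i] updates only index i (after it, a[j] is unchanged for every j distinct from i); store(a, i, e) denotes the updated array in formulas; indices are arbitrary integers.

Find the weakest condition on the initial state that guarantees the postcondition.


Working backward. After the program, the postcondition a[3] + x - 2 != pos - 8 must hold; in canonical form it is a[3] + x != pos - 6.
Before x := j: a[3] + j != pos - 6
Before skip: a[3] + j != pos - 6
Answer: WP = a[3] + j != pos - 6


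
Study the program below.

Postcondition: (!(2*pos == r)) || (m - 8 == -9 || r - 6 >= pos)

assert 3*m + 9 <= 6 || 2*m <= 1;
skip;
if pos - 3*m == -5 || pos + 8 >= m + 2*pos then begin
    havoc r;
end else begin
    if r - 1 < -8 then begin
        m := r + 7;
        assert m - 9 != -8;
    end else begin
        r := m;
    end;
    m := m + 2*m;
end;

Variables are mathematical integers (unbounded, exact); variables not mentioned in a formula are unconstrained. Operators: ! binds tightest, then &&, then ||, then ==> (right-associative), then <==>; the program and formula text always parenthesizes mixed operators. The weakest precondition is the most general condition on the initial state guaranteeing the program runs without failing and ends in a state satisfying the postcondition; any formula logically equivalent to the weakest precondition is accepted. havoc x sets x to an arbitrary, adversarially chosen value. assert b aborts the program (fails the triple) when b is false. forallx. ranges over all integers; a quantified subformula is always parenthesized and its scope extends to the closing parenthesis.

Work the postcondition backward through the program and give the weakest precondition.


Working backward. After the program, the postcondition (!(2*pos == r)) || (m - 8 == -9 || r - 6 >= pos) must hold; in canonical form it is (!(2*pos == r)) || m == -1 || r >= pos + 6.
Then branch requires forall r_1. ((!(2*pos == r_1)) || m == -1 || r_1 >= pos + 6); else branch requires (r < -7 ==> (r != -6 && ((!(2*pos == r)) || 3*r == -22 || r >= pos + 6))) && ((!(r < -7)) ==> ((!(2*pos == m)) || 3*m == -1 || m >= pos + 6)).
Before the if: ((pos == 3*m - 5 || m + pos <= 8) ==> (forall r_1. ((!(2*pos == r_1)) || m == -1 || r_1 >= pos + 6))) && ((!(pos == 3*m - 5 || m + pos <= 8)) ==> ((r < -7 ==> (r != -6 && ((!(2*pos == r)) || 3*r == -22 || r >= pos + 6))) && ((!(r < -7)) ==> ((!(2*pos == m)) || 3*m == -1 || m >= pos + 6))))
Before skip: ((pos == 3*m - 5 || m + pos <= 8) ==> (forall r_1. ((!(2*pos == r_1)) || m == -1 || r_1 >= pos + 6))) && ((!(pos == 3*m - 5 || m + pos <= 8)) ==> ((r < -7 ==> (r != -6 && ((!(2*pos == r)) || 3*r == -22 || r >= pos + 6))) && ((!(r < -7)) ==> ((!(2*pos == m)) || 3*m == -1 || m >= pos + 6))))
Before assert 3*m + 9 <= 6 || 2*m <= 1: (3*m <= -3 || 2*m <= 1) && ((pos == 3*m - 5 || m + pos <= 8) ==> (forall r_1. ((!(2*pos == r_1)) || m == -1 || r_1 >= pos + 6))) && ((!(pos == 3*m - 5 || m + pos <= 8)) ==> ((r < -7 ==> (r != -6 && ((!(2*pos == r)) || 3*r == -22 || r >= pos + 6))) && ((!(r < -7)) ==> ((!(2*pos == m)) || 3*m == -1 || m >= pos + 6))))
Answer: WP = (3*m <= -3 || 2*m <= 1) && ((pos == 3*m - 5 || m + pos <= 8) ==> (forall r_1. ((!(2*pos == r_1)) || m == -1 || r_1 >= pos + 6))) && ((!(pos == 3*m - 5 || m + pos <= 8)) ==> ((r < -7 ==> (r != -6 && ((!(2*pos == r)) || 3*r == -22 || r >= pos + 6))) && ((!(r < -7)) ==> ((!(2*pos == m)) || 3*m == -1 || m >= pos + 6))))


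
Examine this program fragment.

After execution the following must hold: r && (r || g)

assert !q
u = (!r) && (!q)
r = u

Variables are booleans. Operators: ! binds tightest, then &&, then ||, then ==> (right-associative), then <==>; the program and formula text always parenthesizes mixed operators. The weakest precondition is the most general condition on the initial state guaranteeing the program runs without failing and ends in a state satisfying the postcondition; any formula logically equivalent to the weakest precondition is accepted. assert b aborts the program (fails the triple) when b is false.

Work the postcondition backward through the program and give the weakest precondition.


Working backward. After the program, r && (r || g) must hold.
Before r := u: u && (u || g)
Before u := (!r) && (!q): (!r) && (!q) && (((!r) && (!q)) || g)
Before assert !q: (!q) && (!r) && (((!r) && (!q)) || g)
Answer: WP = (!q) && (!r) && (((!r) && (!q)) || g)


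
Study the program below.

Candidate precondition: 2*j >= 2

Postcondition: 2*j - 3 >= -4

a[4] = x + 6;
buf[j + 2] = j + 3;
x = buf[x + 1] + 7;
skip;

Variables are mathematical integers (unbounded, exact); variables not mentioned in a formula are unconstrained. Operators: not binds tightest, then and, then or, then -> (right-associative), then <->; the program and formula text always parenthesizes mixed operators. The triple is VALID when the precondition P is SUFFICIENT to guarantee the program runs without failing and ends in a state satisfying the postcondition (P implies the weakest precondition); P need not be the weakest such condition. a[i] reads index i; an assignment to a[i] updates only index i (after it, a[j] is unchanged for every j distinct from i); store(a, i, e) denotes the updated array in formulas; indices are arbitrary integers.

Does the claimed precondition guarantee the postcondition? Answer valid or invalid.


Working backward. After the program, the postcondition 2*j - 3 >= -4 must hold; in canonical form it is 2*j >= -1.
Before skip: 2*j >= -1
Before x := buf[x + 1] + 7: 2*j >= -1
Before buf[j + 2] := j + 3: 2*j >= -1
Before a[4] := x + 6: 2*j >= -1
The weakest precondition is 2*j >= -1.
Check whether 2*j >= 2 implies it.
Every state satisfying the precondition satisfies the weakest precondition: the implication holds.
Answer: valid


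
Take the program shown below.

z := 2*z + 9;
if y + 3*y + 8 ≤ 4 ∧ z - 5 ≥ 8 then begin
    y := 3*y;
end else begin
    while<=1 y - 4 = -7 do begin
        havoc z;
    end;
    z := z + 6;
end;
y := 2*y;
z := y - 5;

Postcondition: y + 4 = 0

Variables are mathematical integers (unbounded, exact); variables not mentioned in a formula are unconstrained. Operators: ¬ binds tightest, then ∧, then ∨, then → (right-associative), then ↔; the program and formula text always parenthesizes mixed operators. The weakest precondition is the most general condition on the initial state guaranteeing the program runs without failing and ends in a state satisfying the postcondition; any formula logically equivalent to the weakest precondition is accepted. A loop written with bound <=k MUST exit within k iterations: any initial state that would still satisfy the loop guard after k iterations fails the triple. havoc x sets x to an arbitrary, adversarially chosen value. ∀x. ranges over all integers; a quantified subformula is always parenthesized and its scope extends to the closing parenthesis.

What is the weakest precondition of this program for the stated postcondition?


Working backward. After the program, the postcondition y + 4 = 0 must hold; in canonical form it is y = -4.
Before z := y - 5: y = -4
Before y := 2*y: 2*y = -4
Then branch requires 6*y = -4; else branch requires (y = -3 → ((¬(y = -3)) ∧ 2*y = -4)) ∧ ((¬(y = -3)) → 2*y = -4).
Before the if: ((4*y ≤ -4 ∧ z ≥ 13) → 6*y = -4) ∧ ((¬(4*y ≤ -4 ∧ z ≥ 13)) → ((y = -3 → ((¬(y = -3)) ∧ 2*y = -4)) ∧ ((¬(y = -3)) → 2*y = -4)))
Before z := 2*z + 9: ((4*y ≤ -4 ∧ 2*z ≥ 4) → 6*y = -4) ∧ ((¬(4*y ≤ -4 ∧ 2*z ≥ 4)) → ((y = -3 → ((¬(y = -3)) ∧ 2*y = -4)) ∧ ((¬(y = -3)) → 2*y = -4)))
Answer: WP = ((4*y ≤ -4 ∧ 2*z ≥ 4) → 6*y = -4) ∧ ((¬(4*y ≤ -4 ∧ 2*z ≥ 4)) → ((y = -3 → ((¬(y = -3)) ∧ 2*y = -4)) ∧ ((¬(y = -3)) → 2*y = -4)))


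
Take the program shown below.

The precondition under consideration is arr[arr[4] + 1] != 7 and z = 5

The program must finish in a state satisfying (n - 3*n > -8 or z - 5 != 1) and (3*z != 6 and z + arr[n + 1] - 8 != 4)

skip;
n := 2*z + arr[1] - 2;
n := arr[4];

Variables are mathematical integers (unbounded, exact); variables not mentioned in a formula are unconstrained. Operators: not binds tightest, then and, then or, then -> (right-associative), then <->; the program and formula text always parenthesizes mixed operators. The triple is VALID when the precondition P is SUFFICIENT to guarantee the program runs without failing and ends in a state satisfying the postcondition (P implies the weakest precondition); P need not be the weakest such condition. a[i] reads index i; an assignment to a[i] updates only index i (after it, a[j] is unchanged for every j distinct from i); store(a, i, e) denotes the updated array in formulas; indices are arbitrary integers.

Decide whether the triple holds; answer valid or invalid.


Working backward. After the program, the postcondition (n - 3*n > -8 or z - 5 != 1) and (3*z != 6 and z + arr[n + 1] - 8 != 4) must hold; in canonical form it is (2*n < 8 or z != 6) and 3*z != 6 and arr[n + 1] + z != 12.
Before n := arr[4]: (2*arr[4] < 8 or z != 6) and 3*z != 6 and arr[arr[4] + 1] + z != 12
Before n := 2*z + arr[1] - 2: (2*arr[4] < 8 or z != 6) and 3*z != 6 and arr[arr[4] + 1] + z != 12
Before skip: (2*arr[4] < 8 or z != 6) and 3*z != 6 and arr[arr[4] + 1] + z != 12
The weakest precondition is (2*arr[4] < 8 or z != 6) and 3*z != 6 and arr[arr[4] + 1] + z != 12.
Check whether arr[arr[4] + 1] != 7 and z = 5 implies it.
Every state satisfying the precondition satisfies the weakest precondition: the implication holds.
Answer: valid


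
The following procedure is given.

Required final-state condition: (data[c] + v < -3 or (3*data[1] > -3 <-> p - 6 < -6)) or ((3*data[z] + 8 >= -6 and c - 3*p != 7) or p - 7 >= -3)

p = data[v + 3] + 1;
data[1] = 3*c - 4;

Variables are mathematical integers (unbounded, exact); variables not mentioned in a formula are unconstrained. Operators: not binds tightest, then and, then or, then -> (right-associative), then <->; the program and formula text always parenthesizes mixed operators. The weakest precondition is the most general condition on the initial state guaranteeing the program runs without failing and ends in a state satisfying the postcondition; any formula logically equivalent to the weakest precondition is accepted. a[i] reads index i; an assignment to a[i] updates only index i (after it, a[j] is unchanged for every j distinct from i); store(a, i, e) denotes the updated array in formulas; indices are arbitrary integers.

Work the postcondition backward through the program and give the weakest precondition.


Working backward. After the program, the postcondition (data[c] + v < -3 or (3*data[1] > -3 <-> p - 6 < -6)) or ((3*data[z] + 8 >= -6 and c - 3*p != 7) or p - 7 >= -3) must hold; in canonical form it is data[c] + v < -3 or (3*data[1] > -3 <-> p < 0) or (3*data[z] >= -14 and c != 3*p + 7) or p >= 4.
Before data[1] := 3*c - 4: store(data, 1, 3*c - 4)[c] + v < -3 or (9*c > 9 <-> p < 0) or (3*store(data, 1, 3*c - 4)[z] >= -14 and c != 3*p + 7) or p >= 4
Before p := data[v + 3] + 1: store(data, 1, 3*c - 4)[c] + v < -3 or (9*c > 9 <-> data[v + 3] < -1) or (3*store(data, 1, 3*c - 4)[z] >= -14 and c != 3*data[v + 3] + 10) or data[v + 3] >= 3
Answer: WP = store(data, 1, 3*c - 4)[c] + v < -3 or (9*c > 9 <-> data[v + 3] < -1) or (3*store(data, 1, 3*c - 4)[z] >= -14 and c != 3*data[v + 3] + 10) or data[v + 3] >= 3


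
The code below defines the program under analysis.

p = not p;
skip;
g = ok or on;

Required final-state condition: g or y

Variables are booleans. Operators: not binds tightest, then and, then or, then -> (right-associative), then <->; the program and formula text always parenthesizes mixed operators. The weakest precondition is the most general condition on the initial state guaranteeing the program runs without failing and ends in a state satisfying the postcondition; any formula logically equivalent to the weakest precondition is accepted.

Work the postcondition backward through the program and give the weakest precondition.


Working backward. After the program, g or y must hold.
Before g := ok or on: ok or on or y
Before skip: ok or on or y
Before p := not p: ok or on or y
Answer: WP = ok or on or y


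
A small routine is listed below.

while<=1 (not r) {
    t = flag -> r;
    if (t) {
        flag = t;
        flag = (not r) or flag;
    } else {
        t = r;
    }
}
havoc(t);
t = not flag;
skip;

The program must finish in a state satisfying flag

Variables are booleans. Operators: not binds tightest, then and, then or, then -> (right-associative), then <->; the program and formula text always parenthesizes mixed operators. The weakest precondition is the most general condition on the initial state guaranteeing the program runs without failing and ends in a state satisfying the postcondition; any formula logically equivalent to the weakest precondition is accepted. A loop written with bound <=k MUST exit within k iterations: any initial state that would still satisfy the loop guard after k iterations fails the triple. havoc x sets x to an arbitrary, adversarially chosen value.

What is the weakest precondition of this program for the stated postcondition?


Working backward. After the program, flag must hold.
Before skip: flag
Before t := not flag: flag
Before havoc t: flag
Before the loop (bound <=1), unroll the exhaustion recursion (WP_0 = exit-now case; WP_j = one more guarded iteration, up to j = 1):
  WP_0: r and flag
  WP_1: ((not r) -> (((flag -> r) -> (r and ((not r) or (flag -> r)))) and ((not (flag -> r)) -> (r and flag)))) and (r -> flag)
So before the loop: ((not r) -> (((flag -> r) -> (r and ((not r) or (flag -> r)))) and ((not (flag -> r)) -> (r and flag)))) and (r -> flag)
Answer: WP = ((not r) -> (((flag -> r) -> (r and ((not r) or (flag -> r)))) and ((not (flag -> r)) -> (r and flag)))) and (r -> flag)


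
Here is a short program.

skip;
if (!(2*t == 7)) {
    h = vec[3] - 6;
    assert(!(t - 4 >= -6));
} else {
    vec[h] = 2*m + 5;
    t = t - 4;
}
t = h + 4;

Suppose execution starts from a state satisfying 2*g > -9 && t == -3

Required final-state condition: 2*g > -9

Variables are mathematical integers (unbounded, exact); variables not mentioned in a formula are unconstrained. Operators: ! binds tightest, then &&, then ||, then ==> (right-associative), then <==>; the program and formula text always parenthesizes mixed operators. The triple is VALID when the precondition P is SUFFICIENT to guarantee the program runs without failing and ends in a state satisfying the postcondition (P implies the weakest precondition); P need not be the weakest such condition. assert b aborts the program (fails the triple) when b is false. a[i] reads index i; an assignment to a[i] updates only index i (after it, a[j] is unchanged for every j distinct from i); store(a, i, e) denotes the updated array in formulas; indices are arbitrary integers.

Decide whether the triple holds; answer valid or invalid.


Working backward. After the program, 2*g > -9 must hold.
Before t := h + 4: 2*g > -9
Then branch requires (!(t >= -2)) && 2*g > -9; else branch requires 2*g > -9.
Before the if: ((!(2*t == 7)) ==> ((!(t >= -2)) && 2*g > -9)) && (2*t == 7 ==> 2*g > -9)
Before skip: ((!(2*t == 7)) ==> ((!(t >= -2)) && 2*g > -9)) && (2*t == 7 ==> 2*g > -9)
The weakest precondition is ((!(2*t == 7)) ==> ((!(t >= -2)) && 2*g > -9)) && (2*t == 7 ==> 2*g > -9).
Check whether 2*g > -9 && t == -3 implies it.
Every state satisfying the precondition satisfies the weakest precondition: the implication holds.
Answer: valid


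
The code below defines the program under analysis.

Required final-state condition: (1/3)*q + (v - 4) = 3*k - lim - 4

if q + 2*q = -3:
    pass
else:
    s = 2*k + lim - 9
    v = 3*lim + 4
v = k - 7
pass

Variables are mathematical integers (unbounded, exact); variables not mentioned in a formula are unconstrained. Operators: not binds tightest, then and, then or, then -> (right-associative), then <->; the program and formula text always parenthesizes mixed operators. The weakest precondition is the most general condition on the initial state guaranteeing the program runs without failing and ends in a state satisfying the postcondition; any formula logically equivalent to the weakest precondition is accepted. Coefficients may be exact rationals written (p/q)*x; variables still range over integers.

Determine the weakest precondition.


Working backward. After the program, the postcondition (1/3)*q + (v - 4) = 3*k - lim - 4 must hold; in canonical form it is lim + (1/3)*q + v = 3*k.
Before skip: lim + (1/3)*q + v = 3*k
Before v := k - 7: lim + (1/3)*q = 2*k + 7
Then branch requires lim + (1/3)*q = 2*k + 7; else branch requires lim + (1/3)*q = 2*k + 7.
Before the if: (3*q = -3 -> lim + (1/3)*q = 2*k + 7) and ((not (3*q = -3)) -> lim + (1/3)*q = 2*k + 7)
Answer: WP = (3*q = -3 -> lim + (1/3)*q = 2*k + 7) and ((not (3*q = -3)) -> lim + (1/3)*q = 2*k + 7)


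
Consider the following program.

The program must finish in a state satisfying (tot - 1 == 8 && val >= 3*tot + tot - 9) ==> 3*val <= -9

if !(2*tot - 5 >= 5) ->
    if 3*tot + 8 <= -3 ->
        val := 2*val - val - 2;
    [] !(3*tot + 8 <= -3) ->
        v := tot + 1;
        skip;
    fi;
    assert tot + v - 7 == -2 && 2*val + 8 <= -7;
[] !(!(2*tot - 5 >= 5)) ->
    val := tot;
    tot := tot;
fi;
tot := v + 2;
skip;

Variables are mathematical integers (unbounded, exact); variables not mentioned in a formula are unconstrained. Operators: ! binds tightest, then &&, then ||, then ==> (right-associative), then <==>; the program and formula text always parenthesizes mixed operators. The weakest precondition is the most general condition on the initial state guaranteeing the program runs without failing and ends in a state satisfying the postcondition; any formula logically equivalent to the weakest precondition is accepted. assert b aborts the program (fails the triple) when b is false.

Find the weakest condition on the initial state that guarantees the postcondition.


Working backward. After the program, the postcondition (tot - 1 == 8 && val >= 3*tot + tot - 9) ==> 3*val <= -9 must hold; in canonical form it is (tot == 9 && val >= 4*tot - 9) ==> 3*val <= -9.
Before skip: (tot == 9 && val >= 4*tot - 9) ==> 3*val <= -9
Before tot := v + 2: (v == 7 && val >= 4*v - 1) ==> 3*val <= -9
Then branch requires (3*tot <= -11 ==> (tot + v == 5 && 2*val <= -11 && ((v == 7 && val >= 4*v + 1) ==> 3*val <= -3))) && ((!(3*tot <= -11)) ==> (2*tot == 4 && 2*val <= -15 && ((tot == 6 && val >= 4*tot + 3) ==> 3*val <= -9))); else branch requires (v == 7 && tot >= 4*v - 1) ==> 3*tot <= -9.
Before the if: ((!(2*tot >= 10)) ==> ((3*tot <= -11 ==> (tot + v == 5 && 2*val <= -11 && ((v == 7 && val >= 4*v + 1) ==> 3*val <= -3))) && ((!(3*tot <= -11)) ==> (2*tot == 4 && 2*val <= -15 && ((tot == 6 && val >= 4*tot + 3) ==> 3*val <= -9))))) && (2*tot >= 10 ==> ((v == 7 && tot >= 4*v - 1) ==> 3*tot <= -9))
Answer: WP = ((!(2*tot >= 10)) ==> ((3*tot <= -11 ==> (tot + v == 5 && 2*val <= -11 && ((v == 7 && val >= 4*v + 1) ==> 3*val <= -3))) && ((!(3*tot <= -11)) ==> (2*tot == 4 && 2*val <= -15 && ((tot == 6 && val >= 4*tot + 3) ==> 3*val <= -9))))) && (2*tot >= 10 ==> ((v == 7 && tot >= 4*v - 1) ==> 3*tot <= -9))


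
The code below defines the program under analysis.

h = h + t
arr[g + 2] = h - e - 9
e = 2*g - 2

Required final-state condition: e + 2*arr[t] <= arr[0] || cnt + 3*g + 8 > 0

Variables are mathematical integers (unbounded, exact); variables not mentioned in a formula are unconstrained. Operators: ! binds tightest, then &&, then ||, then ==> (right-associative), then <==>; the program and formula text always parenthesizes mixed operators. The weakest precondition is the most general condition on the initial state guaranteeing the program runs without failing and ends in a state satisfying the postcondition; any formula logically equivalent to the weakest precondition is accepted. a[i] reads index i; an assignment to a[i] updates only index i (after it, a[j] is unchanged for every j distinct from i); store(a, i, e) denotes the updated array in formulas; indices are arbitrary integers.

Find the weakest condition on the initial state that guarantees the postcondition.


Working backward. After the program, the postcondition e + 2*arr[t] <= arr[0] || cnt + 3*g + 8 > 0 must hold; in canonical form it is 2*arr[t] + e <= arr[0] || cnt + 3*g > -8.
Before e := 2*g - 2: 2*arr[t] + 2*g <= arr[0] + 2 || cnt + 3*g > -8
Before arr[g + 2] := h - e - 9: 2*store(arr, g + 2, -e + h - 9)[t] + 2*g <= store(arr, g + 2, -e + h - 9)[0] + 2 || cnt + 3*g > -8
Before h := h + t: 2*store(arr, g + 2, -e + h + t - 9)[t] + 2*g <= store(arr, g + 2, -e + h + t - 9)[0] + 2 || cnt + 3*g > -8
Answer: WP = 2*store(arr, g + 2, -e + h + t - 9)[t] + 2*g <= store(arr, g + 2, -e + h + t - 9)[0] + 2 || cnt + 3*g > -8


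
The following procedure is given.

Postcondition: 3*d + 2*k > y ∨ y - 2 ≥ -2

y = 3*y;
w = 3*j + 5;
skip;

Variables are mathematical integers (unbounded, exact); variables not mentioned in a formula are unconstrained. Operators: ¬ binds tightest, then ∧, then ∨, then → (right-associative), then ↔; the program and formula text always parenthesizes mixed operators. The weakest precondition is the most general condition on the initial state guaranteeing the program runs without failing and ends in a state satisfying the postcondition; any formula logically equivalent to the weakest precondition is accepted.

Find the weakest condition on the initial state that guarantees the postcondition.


Working backward. After the program, the postcondition 3*d + 2*k > y ∨ y - 2 ≥ -2 must hold; in canonical form it is 3*d + 2*k > y ∨ y ≥ 0.
Before skip: 3*d + 2*k > y ∨ y ≥ 0
Before w := 3*j + 5: 3*d + 2*k > y ∨ y ≥ 0
Before y := 3*y: 3*d + 2*k > 3*y ∨ 3*y ≥ 0
Answer: WP = 3*d + 2*k > 3*y ∨ 3*y ≥ 0


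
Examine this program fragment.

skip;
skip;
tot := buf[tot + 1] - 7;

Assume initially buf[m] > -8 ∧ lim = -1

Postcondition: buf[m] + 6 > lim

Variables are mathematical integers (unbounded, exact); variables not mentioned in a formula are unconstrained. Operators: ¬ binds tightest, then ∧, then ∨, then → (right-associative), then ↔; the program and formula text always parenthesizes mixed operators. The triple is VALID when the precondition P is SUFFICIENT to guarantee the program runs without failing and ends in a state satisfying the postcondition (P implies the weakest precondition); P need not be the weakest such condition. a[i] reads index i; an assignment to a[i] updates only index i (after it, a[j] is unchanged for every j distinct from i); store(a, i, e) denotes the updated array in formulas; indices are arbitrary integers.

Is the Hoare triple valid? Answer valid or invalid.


Working backward. After the program, the postcondition buf[m] + 6 > lim must hold; in canonical form it is buf[m] > lim - 6.
Before tot := buf[tot + 1] - 7: buf[m] > lim - 6
Before skip: buf[m] > lim - 6
Before skip: buf[m] > lim - 6
The weakest precondition is buf[m] > lim - 6.
Check whether buf[m] > -8 ∧ lim = -1 implies it.
Countermodel: at the initial state buf = {[0] = -7, elsewhere -7}, lim = -1, m = 0, the precondition holds but the weakest precondition fails.
Answer: invalid


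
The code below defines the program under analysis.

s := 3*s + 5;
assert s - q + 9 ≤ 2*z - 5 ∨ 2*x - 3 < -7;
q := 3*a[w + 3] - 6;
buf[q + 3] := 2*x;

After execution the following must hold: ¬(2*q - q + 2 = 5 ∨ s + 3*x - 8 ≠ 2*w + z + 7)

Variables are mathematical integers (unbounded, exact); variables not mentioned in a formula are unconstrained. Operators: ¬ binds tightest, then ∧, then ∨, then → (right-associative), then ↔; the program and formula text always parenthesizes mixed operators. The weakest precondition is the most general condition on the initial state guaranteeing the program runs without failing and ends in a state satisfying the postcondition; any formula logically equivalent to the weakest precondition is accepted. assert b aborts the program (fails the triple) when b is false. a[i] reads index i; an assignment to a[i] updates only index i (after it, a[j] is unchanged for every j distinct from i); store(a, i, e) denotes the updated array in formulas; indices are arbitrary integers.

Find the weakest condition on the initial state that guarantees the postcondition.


Working backward. After the program, the postcondition ¬(2*q - q + 2 = 5 ∨ s + 3*x - 8 ≠ 2*w + z + 7) must hold; in canonical form it is ¬(q = 3 ∨ s + 3*x ≠ 2*w + z + 15).
Before buf[q + 3] := 2*x: ¬(q = 3 ∨ s + 3*x ≠ 2*w + z + 15)
Before q := 3*a[w + 3] - 6: ¬(3*a[w + 3] = 9 ∨ s + 3*x ≠ 2*w + z + 15)
Before assert s - q + 9 ≤ 2*z - 5 ∨ 2*x - 3 < -7: (s ≤ q + 2*z - 14 ∨ 2*x < -4) ∧ (¬(3*a[w + 3] = 9 ∨ s + 3*x ≠ 2*w + z + 15))
Before s := 3*s + 5: (3*s ≤ q + 2*z - 19 ∨ 2*x < -4) ∧ (¬(3*a[w + 3] = 9 ∨ 3*s + 3*x ≠ 2*w + z + 10))
Answer: WP = (3*s ≤ q + 2*z - 19 ∨ 2*x < -4) ∧ (¬(3*a[w + 3] = 9 ∨ 3*s + 3*x ≠ 2*w + z + 10))


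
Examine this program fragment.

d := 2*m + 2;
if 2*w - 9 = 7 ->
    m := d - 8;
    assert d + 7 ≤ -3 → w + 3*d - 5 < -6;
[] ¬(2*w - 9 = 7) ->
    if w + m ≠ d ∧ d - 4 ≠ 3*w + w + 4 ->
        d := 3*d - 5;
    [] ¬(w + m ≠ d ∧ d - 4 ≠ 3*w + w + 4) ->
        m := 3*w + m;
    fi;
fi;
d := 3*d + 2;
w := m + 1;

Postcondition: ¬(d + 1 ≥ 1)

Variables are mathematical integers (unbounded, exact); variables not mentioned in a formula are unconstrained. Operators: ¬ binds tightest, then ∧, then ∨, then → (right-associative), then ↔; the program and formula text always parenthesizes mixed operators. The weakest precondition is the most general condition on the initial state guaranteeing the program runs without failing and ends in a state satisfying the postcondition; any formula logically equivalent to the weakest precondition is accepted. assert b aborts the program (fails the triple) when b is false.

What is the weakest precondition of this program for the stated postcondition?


Working backward. After the program, the postcondition ¬(d + 1 ≥ 1) must hold; in canonical form it is ¬(d ≥ 0).
Before w := m + 1: ¬(d ≥ 0)
Before d := 3*d + 2: ¬(3*d ≥ -2)
Then branch requires (d ≤ -10 → 3*d + w < -1) ∧ (¬(3*d ≥ -2)); else branch requires ((m + w ≠ d ∧ d ≠ 4*w + 8) → (¬(9*d ≥ 13))) ∧ ((¬(m + w ≠ d ∧ d ≠ 4*w + 8)) → (¬(3*d ≥ -2))).
Before the if: (2*w = 16 → ((d ≤ -10 → 3*d + w < -1) ∧ (¬(3*d ≥ -2)))) ∧ ((¬(2*w = 16)) → (((m + w ≠ d ∧ d ≠ 4*w + 8) → (¬(9*d ≥ 13))) ∧ ((¬(m + w ≠ d ∧ d ≠ 4*w + 8)) → (¬(3*d ≥ -2)))))
Before d := 2*m + 2: (2*w = 16 → ((2*m ≤ -12 → 6*m + w < -7) ∧ (¬(6*m ≥ -8)))) ∧ ((¬(2*w = 16)) → (((w ≠ m + 2 ∧ 2*m ≠ 4*w + 6) → (¬(18*m ≥ -5))) ∧ ((¬(w ≠ m + 2 ∧ 2*m ≠ 4*w + 6)) → (¬(6*m ≥ -8)))))
Answer: WP = (2*w = 16 → ((2*m ≤ -12 → 6*m + w < -7) ∧ (¬(6*m ≥ -8)))) ∧ ((¬(2*w = 16)) → (((w ≠ m + 2 ∧ 2*m ≠ 4*w + 6) → (¬(18*m ≥ -5))) ∧ ((¬(w ≠ m + 2 ∧ 2*m ≠ 4*w + 6)) → (¬(6*m ≥ -8)))))
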